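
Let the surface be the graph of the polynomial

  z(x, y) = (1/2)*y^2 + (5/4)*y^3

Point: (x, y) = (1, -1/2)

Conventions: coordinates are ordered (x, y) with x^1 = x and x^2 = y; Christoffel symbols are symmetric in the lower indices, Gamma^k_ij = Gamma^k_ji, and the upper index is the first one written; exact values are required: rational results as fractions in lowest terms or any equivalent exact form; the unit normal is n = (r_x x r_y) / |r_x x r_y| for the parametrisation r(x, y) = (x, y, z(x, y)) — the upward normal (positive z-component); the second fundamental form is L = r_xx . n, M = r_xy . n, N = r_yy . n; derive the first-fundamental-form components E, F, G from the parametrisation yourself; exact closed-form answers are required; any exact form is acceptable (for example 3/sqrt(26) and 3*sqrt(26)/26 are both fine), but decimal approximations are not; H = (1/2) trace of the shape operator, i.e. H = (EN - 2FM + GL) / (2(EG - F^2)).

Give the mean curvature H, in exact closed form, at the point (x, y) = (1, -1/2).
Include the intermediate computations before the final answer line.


z_x = 0, z_y = 7/16, z_xx = 0, z_xy = 0, z_yy = -11/4
E = 1, F = 0, G = 305/256; answer radicand W^2 = 305/256
unnormalised second-form numerators: l = 0, m = 0, n = -11/4; L = l/sqrt(305/256), and similarly M = m/sqrt(W^2), N = n/sqrt(W^2)
H = (E*n - 2*F*m + G*l) / (2*(EG - F^2)*sqrt(W^2)); E*n - 2*F*m + G*l = -11/4, EG - F^2 = 305/256, so H = (-352/305)/sqrt(305/256)

Answer: H = -5632*sqrt(305)/93025


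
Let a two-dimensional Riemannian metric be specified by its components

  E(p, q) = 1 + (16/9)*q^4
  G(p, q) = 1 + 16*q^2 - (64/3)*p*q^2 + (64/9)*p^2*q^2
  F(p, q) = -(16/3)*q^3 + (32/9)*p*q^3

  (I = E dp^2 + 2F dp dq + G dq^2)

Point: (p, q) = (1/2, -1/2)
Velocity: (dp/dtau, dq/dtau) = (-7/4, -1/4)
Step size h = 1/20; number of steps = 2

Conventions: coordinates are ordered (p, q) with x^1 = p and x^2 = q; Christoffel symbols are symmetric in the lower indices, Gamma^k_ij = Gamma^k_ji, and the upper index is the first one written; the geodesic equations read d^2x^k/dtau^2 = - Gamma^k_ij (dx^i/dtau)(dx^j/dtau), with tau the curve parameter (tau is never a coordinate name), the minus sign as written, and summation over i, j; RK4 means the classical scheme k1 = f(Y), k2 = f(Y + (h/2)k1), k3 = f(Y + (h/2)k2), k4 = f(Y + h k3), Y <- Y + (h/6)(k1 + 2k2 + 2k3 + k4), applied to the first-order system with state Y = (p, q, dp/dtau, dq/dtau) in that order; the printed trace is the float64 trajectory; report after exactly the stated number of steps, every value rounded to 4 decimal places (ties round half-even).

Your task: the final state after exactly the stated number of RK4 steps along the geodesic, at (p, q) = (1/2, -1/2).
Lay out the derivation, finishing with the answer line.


f(Y) = (dp/dtau, dq/dtau, -Gamma^p_ij Y'^i Y'^j, -Gamma^q_ij Y'^i Y'^j) with the Gammas evaluated at the stage position; h = 0.050000; intermediate values shown to 6 dp
step 0: p = 0.5000, q = -0.5000, dp/dtau = -1.7500, dq/dtau = -0.2500
step 1:
  k1: at (p, q) = (0.500000, -0.500000), (dp/dtau, dq/dtau) = (-1.750000, -0.250000); Gamma_ppp = 0.000000, Gamma_ppq = -0.153846, Gamma_pqq = -0.307692, Gamma_qpp = 0.000000, Gamma_qpq = -0.615385, Gamma_qqq = -1.230769; k1 = (-1.750000, -0.250000, 0.153846, 0.615385)
  k2: at (p, q) = (0.456250, -0.506250), (dp/dtau, dq/dtau) = (-1.746154, -0.234615); Gamma_ppp = 0.000000, Gamma_ppq = -0.148706, Gamma_pqq = -0.306592, Gamma_qpp = 0.000000, Gamma_qpq = -0.613183, Gamma_qqq = -1.264217; k2 = (-1.746154, -0.234615, 0.138718, 0.571999)
  k3: at (p, q) = (0.456346, -0.505865), (dp/dtau, dq/dtau) = (-1.746532, -0.235700); Gamma_ppp = 0.000000, Gamma_ppq = -0.148546, Gamma_pqq = -0.306467, Gamma_qpp = 0.000000, Gamma_qpq = -0.612933, Gamma_qqq = -1.264546; k3 = (-1.746532, -0.235700, 0.139326, 0.574889)
  k4: at (p, q) = (0.412673, -0.511785), (dp/dtau, dq/dtau) = (-1.743034, -0.221256); Gamma_ppp = 0.000000, Gamma_ppq = -0.143385, Gamma_pqq = -0.304633, Gamma_qpp = 0.000000, Gamma_qpq = -0.609265, Gamma_qqq = -1.294431; k4 = (-1.743034, -0.221256, 0.125508, 0.533301)
  Y <- Y + (h/6)(k1 + 2k2 + 2k3 + k4): p = 0.4127, q = -0.5118, dp/dtau = -1.7430, dq/dtau = -0.2213
step 2:
  k1: at (p, q) = (0.412680, -0.511766), (dp/dtau, dq/dtau) = (-1.743038, -0.221313); Gamma_ppp = 0.000000, Gamma_ppq = -0.143378, Gamma_pqq = -0.304627, Gamma_qpp = 0.000000, Gamma_qpq = -0.609254, Gamma_qqq = -1.294448; k1 = (-1.743038, -0.221313, 0.125538, 0.533449)
  k2: at (p, q) = (0.369104, -0.517299), (dp/dtau, dq/dtau) = (-1.739900, -0.207977); Gamma_ppp = 0.000000, Gamma_ppq = -0.138217, Gamma_pqq = -0.302163, Gamma_qpp = 0.000000, Gamma_qpq = -0.604326, Gamma_qqq = -1.321152; k2 = (-1.739900, -0.207977, 0.113099, 0.494506)
  k3: at (p, q) = (0.369182, -0.516965), (dp/dtau, dq/dtau) = (-1.740210, -0.208950); Gamma_ppp = 0.000000, Gamma_ppq = -0.138097, Gamma_pqq = -0.302075, Gamma_qpp = 0.000000, Gamma_qpq = -0.604150, Gamma_qqq = -1.321528; k3 = (-1.740210, -0.208950, 0.113617, 0.497057)
  k4: at (p, q) = (0.325669, -0.522213), (dp/dtau, dq/dtau) = (-1.737357, -0.196460); Gamma_ppp = 0.000000, Gamma_ppq = -0.133021, Gamma_pqq = -0.299133, Gamma_qpp = 0.000000, Gamma_qpq = -0.598265, Gamma_qqq = -1.345353; k4 = (-1.737357, -0.196460, 0.102351, 0.460327)
  Y <- Y + (h/6)(k1 + 2k2 + 2k3 + k4): p = 0.3257, q = -0.5222, dp/dtau = -1.7374, dq/dtau = -0.1965

Answer: p = 0.3257, q = -0.5222, dp/dtau = -1.7374, dq/dtau = -0.1965


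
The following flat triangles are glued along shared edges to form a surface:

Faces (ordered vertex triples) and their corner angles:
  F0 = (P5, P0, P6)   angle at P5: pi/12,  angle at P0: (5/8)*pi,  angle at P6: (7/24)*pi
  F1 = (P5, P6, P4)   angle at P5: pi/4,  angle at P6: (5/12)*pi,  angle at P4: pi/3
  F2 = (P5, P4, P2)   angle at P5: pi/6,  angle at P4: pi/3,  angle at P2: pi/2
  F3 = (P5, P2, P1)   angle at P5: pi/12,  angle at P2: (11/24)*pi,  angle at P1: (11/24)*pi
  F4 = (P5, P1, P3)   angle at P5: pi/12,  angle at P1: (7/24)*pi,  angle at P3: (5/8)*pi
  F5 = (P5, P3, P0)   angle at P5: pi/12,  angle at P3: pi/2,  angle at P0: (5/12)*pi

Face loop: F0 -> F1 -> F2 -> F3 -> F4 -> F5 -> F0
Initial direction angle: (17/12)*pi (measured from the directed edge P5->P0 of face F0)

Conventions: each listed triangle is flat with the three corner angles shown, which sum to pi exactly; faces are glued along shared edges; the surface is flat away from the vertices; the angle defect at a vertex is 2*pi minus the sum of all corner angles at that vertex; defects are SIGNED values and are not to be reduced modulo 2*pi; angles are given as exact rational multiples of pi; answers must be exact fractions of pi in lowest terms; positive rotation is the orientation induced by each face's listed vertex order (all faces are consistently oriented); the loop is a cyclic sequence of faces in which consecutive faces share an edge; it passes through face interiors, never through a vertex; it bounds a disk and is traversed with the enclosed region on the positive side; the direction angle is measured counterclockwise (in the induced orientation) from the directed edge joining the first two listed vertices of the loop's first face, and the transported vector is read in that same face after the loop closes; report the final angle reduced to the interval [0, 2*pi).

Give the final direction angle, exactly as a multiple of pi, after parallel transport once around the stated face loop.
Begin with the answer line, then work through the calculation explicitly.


Answer: final direction angle = (2/3)*pi

enclosed vertex P5: corner angles sum to (3/4)*pi, defect = 2*pi - (3/4)*pi = (5/4)*pi
final direction = starting direction + enclosed defect total, reduced mod 2*pi (induced orientation)
final angle = (17/12)*pi + (5/4)*pi = (2/3)*pi (mod 2*pi)


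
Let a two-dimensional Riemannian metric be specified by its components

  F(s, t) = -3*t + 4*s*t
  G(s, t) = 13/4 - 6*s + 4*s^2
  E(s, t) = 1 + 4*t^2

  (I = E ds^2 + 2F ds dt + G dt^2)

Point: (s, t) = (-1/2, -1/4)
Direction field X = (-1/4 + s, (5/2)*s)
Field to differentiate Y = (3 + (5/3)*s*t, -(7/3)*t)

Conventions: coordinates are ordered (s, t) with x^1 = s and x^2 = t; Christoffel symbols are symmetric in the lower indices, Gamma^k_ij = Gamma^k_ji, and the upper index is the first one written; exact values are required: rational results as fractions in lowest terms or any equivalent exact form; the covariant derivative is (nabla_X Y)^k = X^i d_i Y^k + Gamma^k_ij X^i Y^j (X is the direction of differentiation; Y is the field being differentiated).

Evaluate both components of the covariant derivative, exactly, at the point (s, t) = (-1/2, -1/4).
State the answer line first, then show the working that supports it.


Answer: (nabla_X Y)^s = 701/360, (nabla_X Y)^t = 847/144

E = 5/4, F = 5/4, G = 29/4 at the point
E_s = 0, E_t = -2, F_s = -1, F_t = -5, G_s = -10, G_t = 0
EG - F^2 = 15/2;  g^inv = (2/15) * [[29/4, -5/4], [-5/4, 5/4]]
first-kind symbols [ij,l] = (1/2)(d_i g_jl + d_j g_il - d_l g_ij): [ss,s] = E_s/2 = 0, [ss,t] = F_s - E_t/2 = 0, [st,s] = E_t/2 = -1, [st,t] = G_s/2 = -5, [tt,s] = F_t - G_s/2 = 0, [tt,t] = G_t/2 = 0
Gamma^s_ij = (G*[ij,s] - F*[ij,t])/(EG - F^2), Gamma^t_ij = (E*[ij,t] - F*[ij,s])/(EG - F^2)
Gamma_sss = 0, Gamma_sst = -2/15, Gamma_stt = 0, Gamma_tss = 0, Gamma_tst = -2/3, Gamma_ttt = 0
X = (-3/4, -5/4), Y = (77/24, 7/12) at the point


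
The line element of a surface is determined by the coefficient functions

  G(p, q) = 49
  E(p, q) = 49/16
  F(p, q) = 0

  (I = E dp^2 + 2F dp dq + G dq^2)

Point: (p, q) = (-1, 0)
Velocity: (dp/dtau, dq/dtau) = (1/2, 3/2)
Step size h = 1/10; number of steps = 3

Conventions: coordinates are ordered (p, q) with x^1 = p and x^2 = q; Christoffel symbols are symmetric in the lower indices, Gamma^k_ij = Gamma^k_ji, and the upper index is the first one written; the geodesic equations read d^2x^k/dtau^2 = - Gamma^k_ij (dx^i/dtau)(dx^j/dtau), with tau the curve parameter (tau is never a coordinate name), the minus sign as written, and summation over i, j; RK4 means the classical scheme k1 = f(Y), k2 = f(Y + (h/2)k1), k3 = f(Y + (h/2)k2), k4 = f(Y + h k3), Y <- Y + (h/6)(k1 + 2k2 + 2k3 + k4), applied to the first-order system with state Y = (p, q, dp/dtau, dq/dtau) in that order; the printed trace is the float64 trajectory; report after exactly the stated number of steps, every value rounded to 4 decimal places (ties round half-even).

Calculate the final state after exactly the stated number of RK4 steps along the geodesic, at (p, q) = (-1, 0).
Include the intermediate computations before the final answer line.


f(Y) = (dp/dtau, dq/dtau, -Gamma^p_ij Y'^i Y'^j, -Gamma^q_ij Y'^i Y'^j) with the Gammas evaluated at the stage position; h = 0.100000; intermediate values shown to 6 dp
step 0: p = -1.0000, q = 0.0000, dp/dtau = 0.5000, dq/dtau = 1.5000
step 1:
  k1: at (p, q) = (-1.000000, 0.000000), (dp/dtau, dq/dtau) = (0.500000, 1.500000); Gamma_ppp = 0.000000, Gamma_ppq = 0.000000, Gamma_pqq = 0.000000, Gamma_qpp = 0.000000, Gamma_qpq = 0.000000, Gamma_qqq = 0.000000; k1 = (0.500000, 1.500000, 0.000000, 0.000000)
  k2: at (p, q) = (-0.975000, 0.075000), (dp/dtau, dq/dtau) = (0.500000, 1.500000); Gamma_ppp = 0.000000, Gamma_ppq = 0.000000, Gamma_pqq = 0.000000, Gamma_qpp = 0.000000, Gamma_qpq = 0.000000, Gamma_qqq = 0.000000; k2 = (0.500000, 1.500000, 0.000000, 0.000000)
  k3: at (p, q) = (-0.975000, 0.075000), (dp/dtau, dq/dtau) = (0.500000, 1.500000); Gamma_ppp = 0.000000, Gamma_ppq = 0.000000, Gamma_pqq = 0.000000, Gamma_qpp = 0.000000, Gamma_qpq = 0.000000, Gamma_qqq = 0.000000; k3 = (0.500000, 1.500000, 0.000000, 0.000000)
  k4: at (p, q) = (-0.950000, 0.150000), (dp/dtau, dq/dtau) = (0.500000, 1.500000); Gamma_ppp = 0.000000, Gamma_ppq = 0.000000, Gamma_pqq = 0.000000, Gamma_qpp = 0.000000, Gamma_qpq = 0.000000, Gamma_qqq = 0.000000; k4 = (0.500000, 1.500000, 0.000000, 0.000000)
  Y <- Y + (h/6)(k1 + 2k2 + 2k3 + k4): p = -0.9500, q = 0.1500, dp/dtau = 0.5000, dq/dtau = 1.5000
step 2:
  k1: at (p, q) = (-0.950000, 0.150000), (dp/dtau, dq/dtau) = (0.500000, 1.500000); Gamma_ppp = 0.000000, Gamma_ppq = 0.000000, Gamma_pqq = 0.000000, Gamma_qpp = 0.000000, Gamma_qpq = 0.000000, Gamma_qqq = 0.000000; k1 = (0.500000, 1.500000, 0.000000, 0.000000)
  k2: at (p, q) = (-0.925000, 0.225000), (dp/dtau, dq/dtau) = (0.500000, 1.500000); Gamma_ppp = 0.000000, Gamma_ppq = 0.000000, Gamma_pqq = 0.000000, Gamma_qpp = 0.000000, Gamma_qpq = 0.000000, Gamma_qqq = 0.000000; k2 = (0.500000, 1.500000, 0.000000, 0.000000)
  k3: at (p, q) = (-0.925000, 0.225000), (dp/dtau, dq/dtau) = (0.500000, 1.500000); Gamma_ppp = 0.000000, Gamma_ppq = 0.000000, Gamma_pqq = 0.000000, Gamma_qpp = 0.000000, Gamma_qpq = 0.000000, Gamma_qqq = 0.000000; k3 = (0.500000, 1.500000, 0.000000, 0.000000)
  k4: at (p, q) = (-0.900000, 0.300000), (dp/dtau, dq/dtau) = (0.500000, 1.500000); Gamma_ppp = 0.000000, Gamma_ppq = 0.000000, Gamma_pqq = 0.000000, Gamma_qpp = 0.000000, Gamma_qpq = 0.000000, Gamma_qqq = 0.000000; k4 = (0.500000, 1.500000, 0.000000, 0.000000)
  Y <- Y + (h/6)(k1 + 2k2 + 2k3 + k4): p = -0.9000, q = 0.3000, dp/dtau = 0.5000, dq/dtau = 1.5000
step 3:
  k1: at (p, q) = (-0.900000, 0.300000), (dp/dtau, dq/dtau) = (0.500000, 1.500000); Gamma_ppp = 0.000000, Gamma_ppq = 0.000000, Gamma_pqq = 0.000000, Gamma_qpp = 0.000000, Gamma_qpq = 0.000000, Gamma_qqq = 0.000000; k1 = (0.500000, 1.500000, 0.000000, 0.000000)
  k2: at (p, q) = (-0.875000, 0.375000), (dp/dtau, dq/dtau) = (0.500000, 1.500000); Gamma_ppp = 0.000000, Gamma_ppq = 0.000000, Gamma_pqq = 0.000000, Gamma_qpp = 0.000000, Gamma_qpq = 0.000000, Gamma_qqq = 0.000000; k2 = (0.500000, 1.500000, 0.000000, 0.000000)
  k3: at (p, q) = (-0.875000, 0.375000), (dp/dtau, dq/dtau) = (0.500000, 1.500000); Gamma_ppp = 0.000000, Gamma_ppq = 0.000000, Gamma_pqq = 0.000000, Gamma_qpp = 0.000000, Gamma_qpq = 0.000000, Gamma_qqq = 0.000000; k3 = (0.500000, 1.500000, 0.000000, 0.000000)
  k4: at (p, q) = (-0.850000, 0.450000), (dp/dtau, dq/dtau) = (0.500000, 1.500000); Gamma_ppp = 0.000000, Gamma_ppq = 0.000000, Gamma_pqq = 0.000000, Gamma_qpp = 0.000000, Gamma_qpq = 0.000000, Gamma_qqq = 0.000000; k4 = (0.500000, 1.500000, 0.000000, 0.000000)
  Y <- Y + (h/6)(k1 + 2k2 + 2k3 + k4): p = -0.8500, q = 0.4500, dp/dtau = 0.5000, dq/dtau = 1.5000

Answer: p = -0.8500, q = 0.4500, dp/dtau = 0.5000, dq/dtau = 1.5000


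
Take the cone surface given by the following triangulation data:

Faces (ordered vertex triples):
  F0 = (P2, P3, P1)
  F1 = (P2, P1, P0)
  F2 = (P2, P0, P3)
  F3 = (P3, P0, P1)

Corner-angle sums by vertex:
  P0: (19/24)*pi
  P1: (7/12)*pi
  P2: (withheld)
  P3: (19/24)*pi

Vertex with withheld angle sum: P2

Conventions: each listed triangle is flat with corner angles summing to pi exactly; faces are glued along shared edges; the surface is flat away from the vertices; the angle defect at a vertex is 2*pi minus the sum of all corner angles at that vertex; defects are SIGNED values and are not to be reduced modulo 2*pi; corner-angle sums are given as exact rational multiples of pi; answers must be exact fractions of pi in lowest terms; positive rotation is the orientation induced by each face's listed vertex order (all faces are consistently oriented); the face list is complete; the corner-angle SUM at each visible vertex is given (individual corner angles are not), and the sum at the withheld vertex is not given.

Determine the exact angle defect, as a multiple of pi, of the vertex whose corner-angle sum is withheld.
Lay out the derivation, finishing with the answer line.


V = 4, E = 6, F = 4; chi = V - E + F = 2
Gauss-Bonnet: total defect = 2*pi*chi = 4*pi; visible defects sum to (23/6)*pi

Answer: defect(P2) = pi/6


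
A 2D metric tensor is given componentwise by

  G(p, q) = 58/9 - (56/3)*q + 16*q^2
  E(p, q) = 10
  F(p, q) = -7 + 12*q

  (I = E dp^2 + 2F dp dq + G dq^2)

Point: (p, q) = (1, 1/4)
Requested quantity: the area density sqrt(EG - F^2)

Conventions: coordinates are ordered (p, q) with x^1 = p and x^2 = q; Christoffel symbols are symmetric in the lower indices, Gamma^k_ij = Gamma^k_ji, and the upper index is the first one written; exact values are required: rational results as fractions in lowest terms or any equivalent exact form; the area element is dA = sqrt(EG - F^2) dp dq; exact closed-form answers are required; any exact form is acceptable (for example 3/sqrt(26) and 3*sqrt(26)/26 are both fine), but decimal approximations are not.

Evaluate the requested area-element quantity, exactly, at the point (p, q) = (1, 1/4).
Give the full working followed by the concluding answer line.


E = 10, F = -4, G = 25/9; EG - F^2 = 106/9

Answer: sqrt(EG - F^2) = sqrt(106)/3


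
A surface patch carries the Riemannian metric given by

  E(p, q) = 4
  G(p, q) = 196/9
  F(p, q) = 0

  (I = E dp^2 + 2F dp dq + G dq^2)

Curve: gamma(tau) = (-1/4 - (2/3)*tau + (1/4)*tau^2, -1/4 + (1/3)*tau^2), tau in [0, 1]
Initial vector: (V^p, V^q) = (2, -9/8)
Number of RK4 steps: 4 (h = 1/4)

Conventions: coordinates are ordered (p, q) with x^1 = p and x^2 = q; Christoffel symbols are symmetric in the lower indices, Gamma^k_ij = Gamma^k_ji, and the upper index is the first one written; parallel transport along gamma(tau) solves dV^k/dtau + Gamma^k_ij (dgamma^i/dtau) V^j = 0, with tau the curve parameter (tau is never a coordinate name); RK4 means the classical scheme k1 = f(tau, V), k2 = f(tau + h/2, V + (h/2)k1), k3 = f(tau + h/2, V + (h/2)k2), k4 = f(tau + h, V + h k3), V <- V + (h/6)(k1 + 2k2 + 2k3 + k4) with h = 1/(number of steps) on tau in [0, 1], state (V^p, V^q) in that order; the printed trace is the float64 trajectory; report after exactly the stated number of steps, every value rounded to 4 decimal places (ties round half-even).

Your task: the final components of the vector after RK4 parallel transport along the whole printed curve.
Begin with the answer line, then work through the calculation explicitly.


Answer: V^p = 2.0000, V^q = -1.1250

gamma'(tau) = (-2/3 + (1/2)*tau, (2/3)*tau); f(tau, V)^k = -Gamma^k_ij(gamma(tau)) gamma'^i(tau) V^j; h = 1/4; intermediate values shown to 6 dp
curve data and Christoffel symbols at the stage parameters:
  tau = 0.000000: gamma = (-0.250000, -0.250000), gamma' = (-0.666667, 0.000000); Gamma_ppp = 0.000000, Gamma_ppq = 0.000000, Gamma_pqq = 0.000000, Gamma_qpp = 0.000000, Gamma_qpq = 0.000000, Gamma_qqq = 0.000000
  tau = 0.125000: gamma = (-0.329427, -0.244792), gamma' = (-0.604167, 0.083333); Gamma_ppp = 0.000000, Gamma_ppq = 0.000000, Gamma_pqq = 0.000000, Gamma_qpp = 0.000000, Gamma_qpq = 0.000000, Gamma_qqq = 0.000000
  tau = 0.250000: gamma = (-0.401042, -0.229167), gamma' = (-0.541667, 0.166667); Gamma_ppp = 0.000000, Gamma_ppq = 0.000000, Gamma_pqq = 0.000000, Gamma_qpp = 0.000000, Gamma_qpq = 0.000000, Gamma_qqq = 0.000000
  tau = 0.375000: gamma = (-0.464844, -0.203125), gamma' = (-0.479167, 0.250000); Gamma_ppp = 0.000000, Gamma_ppq = 0.000000, Gamma_pqq = 0.000000, Gamma_qpp = 0.000000, Gamma_qpq = 0.000000, Gamma_qqq = 0.000000
  tau = 0.500000: gamma = (-0.520833, -0.166667), gamma' = (-0.416667, 0.333333); Gamma_ppp = 0.000000, Gamma_ppq = 0.000000, Gamma_pqq = 0.000000, Gamma_qpp = 0.000000, Gamma_qpq = 0.000000, Gamma_qqq = 0.000000
  tau = 0.625000: gamma = (-0.569010, -0.119792), gamma' = (-0.354167, 0.416667); Gamma_ppp = 0.000000, Gamma_ppq = 0.000000, Gamma_pqq = 0.000000, Gamma_qpp = 0.000000, Gamma_qpq = 0.000000, Gamma_qqq = 0.000000
  tau = 0.750000: gamma = (-0.609375, -0.062500), gamma' = (-0.291667, 0.500000); Gamma_ppp = 0.000000, Gamma_ppq = 0.000000, Gamma_pqq = 0.000000, Gamma_qpp = 0.000000, Gamma_qpq = 0.000000, Gamma_qqq = 0.000000
  tau = 0.875000: gamma = (-0.641927, 0.005208), gamma' = (-0.229167, 0.583333); Gamma_ppp = 0.000000, Gamma_ppq = 0.000000, Gamma_pqq = 0.000000, Gamma_qpp = 0.000000, Gamma_qpq = 0.000000, Gamma_qqq = 0.000000
  tau = 1.000000: gamma = (-0.666667, 0.083333), gamma' = (-0.166667, 0.666667); Gamma_ppp = 0.000000, Gamma_ppq = 0.000000, Gamma_pqq = 0.000000, Gamma_qpp = 0.000000, Gamma_qpq = 0.000000, Gamma_qqq = 0.000000
step 0: V^p = 2.0000, V^q = -1.1250
step 1: k1 = (0.000000, 0.000000), k2 = (0.000000, 0.000000), k3 = (0.000000, 0.000000), k4 = (0.000000, 0.000000); V <- V + (h/6)(k1 + 2k2 + 2k3 + k4): V^p = 2.0000, V^q = -1.1250
step 2: k1 = (0.000000, 0.000000), k2 = (0.000000, 0.000000), k3 = (0.000000, 0.000000), k4 = (0.000000, 0.000000); V <- V + (h/6)(k1 + 2k2 + 2k3 + k4): V^p = 2.0000, V^q = -1.1250
step 3: k1 = (0.000000, 0.000000), k2 = (0.000000, 0.000000), k3 = (0.000000, 0.000000), k4 = (0.000000, 0.000000); V <- V + (h/6)(k1 + 2k2 + 2k3 + k4): V^p = 2.0000, V^q = -1.1250
step 4: k1 = (0.000000, 0.000000), k2 = (0.000000, 0.000000), k3 = (0.000000, 0.000000), k4 = (0.000000, 0.000000); V <- V + (h/6)(k1 + 2k2 + 2k3 + k4): V^p = 2.0000, V^q = -1.1250


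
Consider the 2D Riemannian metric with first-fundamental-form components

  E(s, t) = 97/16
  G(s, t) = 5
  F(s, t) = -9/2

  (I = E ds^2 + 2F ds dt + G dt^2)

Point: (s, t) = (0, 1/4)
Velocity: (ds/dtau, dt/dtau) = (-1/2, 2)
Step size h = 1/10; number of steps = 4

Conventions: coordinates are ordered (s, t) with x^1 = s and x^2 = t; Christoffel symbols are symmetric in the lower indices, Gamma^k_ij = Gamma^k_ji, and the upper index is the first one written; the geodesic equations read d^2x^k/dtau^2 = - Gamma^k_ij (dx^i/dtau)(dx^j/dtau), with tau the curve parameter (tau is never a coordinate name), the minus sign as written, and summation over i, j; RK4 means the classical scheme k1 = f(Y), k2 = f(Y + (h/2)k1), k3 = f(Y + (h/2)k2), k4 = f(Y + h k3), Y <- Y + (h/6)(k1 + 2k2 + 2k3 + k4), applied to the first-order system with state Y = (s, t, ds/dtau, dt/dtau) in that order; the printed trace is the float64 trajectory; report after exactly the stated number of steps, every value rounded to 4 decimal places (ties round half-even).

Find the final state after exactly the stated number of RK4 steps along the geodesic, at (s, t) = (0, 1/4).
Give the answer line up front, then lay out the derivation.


Answer: s = -0.2000, t = 1.0500, ds/dtau = -0.5000, dt/dtau = 2.0000

f(Y) = (ds/dtau, dt/dtau, -Gamma^s_ij Y'^i Y'^j, -Gamma^t_ij Y'^i Y'^j) with the Gammas evaluated at the stage position; h = 0.100000; intermediate values shown to 6 dp
step 0: s = 0.0000, t = 0.2500, ds/dtau = -0.5000, dt/dtau = 2.0000
step 1:
  k1: at (s, t) = (0.000000, 0.250000), (ds/dtau, dt/dtau) = (-0.500000, 2.000000); Gamma_sss = 0.000000, Gamma_sst = 0.000000, Gamma_stt = 0.000000, Gamma_tss = 0.000000, Gamma_tst = 0.000000, Gamma_ttt = 0.000000; k1 = (-0.500000, 2.000000, 0.000000, 0.000000)
  k2: at (s, t) = (-0.025000, 0.350000), (ds/dtau, dt/dtau) = (-0.500000, 2.000000); Gamma_sss = 0.000000, Gamma_sst = 0.000000, Gamma_stt = 0.000000, Gamma_tss = 0.000000, Gamma_tst = 0.000000, Gamma_ttt = 0.000000; k2 = (-0.500000, 2.000000, 0.000000, 0.000000)
  k3: at (s, t) = (-0.025000, 0.350000), (ds/dtau, dt/dtau) = (-0.500000, 2.000000); Gamma_sss = 0.000000, Gamma_sst = 0.000000, Gamma_stt = 0.000000, Gamma_tss = 0.000000, Gamma_tst = 0.000000, Gamma_ttt = 0.000000; k3 = (-0.500000, 2.000000, 0.000000, 0.000000)
  k4: at (s, t) = (-0.050000, 0.450000), (ds/dtau, dt/dtau) = (-0.500000, 2.000000); Gamma_sss = 0.000000, Gamma_sst = 0.000000, Gamma_stt = 0.000000, Gamma_tss = 0.000000, Gamma_tst = 0.000000, Gamma_ttt = 0.000000; k4 = (-0.500000, 2.000000, 0.000000, 0.000000)
  Y <- Y + (h/6)(k1 + 2k2 + 2k3 + k4): s = -0.0500, t = 0.4500, ds/dtau = -0.5000, dt/dtau = 2.0000
step 2:
  k1: at (s, t) = (-0.050000, 0.450000), (ds/dtau, dt/dtau) = (-0.500000, 2.000000); Gamma_sss = 0.000000, Gamma_sst = 0.000000, Gamma_stt = 0.000000, Gamma_tss = 0.000000, Gamma_tst = 0.000000, Gamma_ttt = 0.000000; k1 = (-0.500000, 2.000000, 0.000000, 0.000000)
  k2: at (s, t) = (-0.075000, 0.550000), (ds/dtau, dt/dtau) = (-0.500000, 2.000000); Gamma_sss = 0.000000, Gamma_sst = 0.000000, Gamma_stt = 0.000000, Gamma_tss = 0.000000, Gamma_tst = 0.000000, Gamma_ttt = 0.000000; k2 = (-0.500000, 2.000000, 0.000000, 0.000000)
  k3: at (s, t) = (-0.075000, 0.550000), (ds/dtau, dt/dtau) = (-0.500000, 2.000000); Gamma_sss = 0.000000, Gamma_sst = 0.000000, Gamma_stt = 0.000000, Gamma_tss = 0.000000, Gamma_tst = 0.000000, Gamma_ttt = 0.000000; k3 = (-0.500000, 2.000000, 0.000000, 0.000000)
  k4: at (s, t) = (-0.100000, 0.650000), (ds/dtau, dt/dtau) = (-0.500000, 2.000000); Gamma_sss = 0.000000, Gamma_sst = 0.000000, Gamma_stt = 0.000000, Gamma_tss = 0.000000, Gamma_tst = 0.000000, Gamma_ttt = 0.000000; k4 = (-0.500000, 2.000000, 0.000000, 0.000000)
  Y <- Y + (h/6)(k1 + 2k2 + 2k3 + k4): s = -0.1000, t = 0.6500, ds/dtau = -0.5000, dt/dtau = 2.0000
step 3:
  k1: at (s, t) = (-0.100000, 0.650000), (ds/dtau, dt/dtau) = (-0.500000, 2.000000); Gamma_sss = 0.000000, Gamma_sst = 0.000000, Gamma_stt = 0.000000, Gamma_tss = 0.000000, Gamma_tst = 0.000000, Gamma_ttt = 0.000000; k1 = (-0.500000, 2.000000, 0.000000, 0.000000)
  k2: at (s, t) = (-0.125000, 0.750000), (ds/dtau, dt/dtau) = (-0.500000, 2.000000); Gamma_sss = 0.000000, Gamma_sst = 0.000000, Gamma_stt = 0.000000, Gamma_tss = 0.000000, Gamma_tst = 0.000000, Gamma_ttt = 0.000000; k2 = (-0.500000, 2.000000, 0.000000, 0.000000)
  k3: at (s, t) = (-0.125000, 0.750000), (ds/dtau, dt/dtau) = (-0.500000, 2.000000); Gamma_sss = 0.000000, Gamma_sst = 0.000000, Gamma_stt = 0.000000, Gamma_tss = 0.000000, Gamma_tst = 0.000000, Gamma_ttt = 0.000000; k3 = (-0.500000, 2.000000, 0.000000, 0.000000)
  k4: at (s, t) = (-0.150000, 0.850000), (ds/dtau, dt/dtau) = (-0.500000, 2.000000); Gamma_sss = 0.000000, Gamma_sst = 0.000000, Gamma_stt = 0.000000, Gamma_tss = 0.000000, Gamma_tst = 0.000000, Gamma_ttt = 0.000000; k4 = (-0.500000, 2.000000, 0.000000, 0.000000)
  Y <- Y + (h/6)(k1 + 2k2 + 2k3 + k4): s = -0.1500, t = 0.8500, ds/dtau = -0.5000, dt/dtau = 2.0000
step 4:
  k1: at (s, t) = (-0.150000, 0.850000), (ds/dtau, dt/dtau) = (-0.500000, 2.000000); Gamma_sss = 0.000000, Gamma_sst = 0.000000, Gamma_stt = 0.000000, Gamma_tss = 0.000000, Gamma_tst = 0.000000, Gamma_ttt = 0.000000; k1 = (-0.500000, 2.000000, 0.000000, 0.000000)
  k2: at (s, t) = (-0.175000, 0.950000), (ds/dtau, dt/dtau) = (-0.500000, 2.000000); Gamma_sss = 0.000000, Gamma_sst = 0.000000, Gamma_stt = 0.000000, Gamma_tss = 0.000000, Gamma_tst = 0.000000, Gamma_ttt = 0.000000; k2 = (-0.500000, 2.000000, 0.000000, 0.000000)
  k3: at (s, t) = (-0.175000, 0.950000), (ds/dtau, dt/dtau) = (-0.500000, 2.000000); Gamma_sss = 0.000000, Gamma_sst = 0.000000, Gamma_stt = 0.000000, Gamma_tss = 0.000000, Gamma_tst = 0.000000, Gamma_ttt = 0.000000; k3 = (-0.500000, 2.000000, 0.000000, 0.000000)
  k4: at (s, t) = (-0.200000, 1.050000), (ds/dtau, dt/dtau) = (-0.500000, 2.000000); Gamma_sss = 0.000000, Gamma_sst = 0.000000, Gamma_stt = 0.000000, Gamma_tss = 0.000000, Gamma_tst = 0.000000, Gamma_ttt = 0.000000; k4 = (-0.500000, 2.000000, 0.000000, 0.000000)
  Y <- Y + (h/6)(k1 + 2k2 + 2k3 + k4): s = -0.2000, t = 1.0500, ds/dtau = -0.5000, dt/dtau = 2.0000


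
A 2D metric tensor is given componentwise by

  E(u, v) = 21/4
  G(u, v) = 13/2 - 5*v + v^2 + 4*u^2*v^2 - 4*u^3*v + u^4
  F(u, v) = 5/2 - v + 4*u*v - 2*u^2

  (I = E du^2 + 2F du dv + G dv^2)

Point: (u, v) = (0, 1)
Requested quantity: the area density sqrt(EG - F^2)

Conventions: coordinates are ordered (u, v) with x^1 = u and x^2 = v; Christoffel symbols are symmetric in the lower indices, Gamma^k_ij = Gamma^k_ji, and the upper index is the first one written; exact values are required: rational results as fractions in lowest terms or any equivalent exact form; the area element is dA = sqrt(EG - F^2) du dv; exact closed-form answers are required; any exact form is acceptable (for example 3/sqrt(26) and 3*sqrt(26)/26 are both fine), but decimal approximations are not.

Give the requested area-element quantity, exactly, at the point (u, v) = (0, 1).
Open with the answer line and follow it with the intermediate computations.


Answer: sqrt(EG - F^2) = sqrt(174)/4

E = 21/4, F = 3/2, G = 5/2; EG - F^2 = 87/8


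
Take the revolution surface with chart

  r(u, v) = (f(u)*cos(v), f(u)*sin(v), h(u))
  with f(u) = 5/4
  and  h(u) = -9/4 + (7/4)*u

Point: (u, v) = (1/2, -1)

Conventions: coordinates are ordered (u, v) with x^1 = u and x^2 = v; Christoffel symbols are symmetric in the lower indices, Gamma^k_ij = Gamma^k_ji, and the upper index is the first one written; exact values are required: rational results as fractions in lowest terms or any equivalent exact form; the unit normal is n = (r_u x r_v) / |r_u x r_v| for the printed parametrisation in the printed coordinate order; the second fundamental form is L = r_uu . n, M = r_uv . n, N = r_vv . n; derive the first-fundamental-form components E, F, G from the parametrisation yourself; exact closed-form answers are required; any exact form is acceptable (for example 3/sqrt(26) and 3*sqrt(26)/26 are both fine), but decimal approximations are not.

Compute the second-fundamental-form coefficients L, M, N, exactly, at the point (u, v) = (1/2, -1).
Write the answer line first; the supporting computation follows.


Answer: L = 0, M = 0, N = 5/4

f = 5/4, f' = 0, f'' = 0, h' = 7/4, h'' = 0
E = 49/16, F = 0, G = 25/16; answer radicand W^2 = 49/16
unnormalised second-form numerators: l = 0, m = 0, n = 35/16; L = l/sqrt(49/16), and similarly M = m/sqrt(W^2), N = n/sqrt(W^2)


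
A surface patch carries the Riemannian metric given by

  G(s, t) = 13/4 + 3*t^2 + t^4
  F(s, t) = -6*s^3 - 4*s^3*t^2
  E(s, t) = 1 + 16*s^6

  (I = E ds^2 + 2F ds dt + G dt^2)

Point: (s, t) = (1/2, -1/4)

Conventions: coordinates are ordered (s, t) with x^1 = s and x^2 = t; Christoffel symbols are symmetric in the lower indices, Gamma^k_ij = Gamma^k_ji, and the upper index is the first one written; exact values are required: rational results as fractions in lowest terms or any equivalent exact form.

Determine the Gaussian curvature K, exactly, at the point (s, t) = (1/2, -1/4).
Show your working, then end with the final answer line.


E = 5/4, F = -25/32, G = 881/256, EG - F^2 = 945/256 at the point
E_s = 3, E_t = 0, F_s = -75/16, F_t = 1/4, G_s = 0, G_t = -25/16
E_tt = 0, F_st = 3/2, G_ss = 0
Apply the Brioschi formula K = (det M1 - det M2)/(EG - F^2)^2 over the derivative matrices of E, F, G.
M1 = [[-E_tt/2 + F_st - G_ss/2, E_s/2, F_s - E_t/2], [F_t - G_s/2, E, F], [G_t/2, F, G]] = [[3/2, 3/2, -75/16], [1/4, 5/4, -25/32], [-25/32, -25/32, 881/256]]; det M1 = 3/2
M2 = [[0, E_t/2, G_s/2], [E_t/2, E, F], [G_s/2, F, G]] = [[0, 0, 0], [0, 5/4, -25/32], [0, -25/32, 881/256]]; det M2 = 0
det M1 - det M2 = 3/2; K = 3/2 / (945/256)^2 = 32768/297675

Answer: K = 32768/297675


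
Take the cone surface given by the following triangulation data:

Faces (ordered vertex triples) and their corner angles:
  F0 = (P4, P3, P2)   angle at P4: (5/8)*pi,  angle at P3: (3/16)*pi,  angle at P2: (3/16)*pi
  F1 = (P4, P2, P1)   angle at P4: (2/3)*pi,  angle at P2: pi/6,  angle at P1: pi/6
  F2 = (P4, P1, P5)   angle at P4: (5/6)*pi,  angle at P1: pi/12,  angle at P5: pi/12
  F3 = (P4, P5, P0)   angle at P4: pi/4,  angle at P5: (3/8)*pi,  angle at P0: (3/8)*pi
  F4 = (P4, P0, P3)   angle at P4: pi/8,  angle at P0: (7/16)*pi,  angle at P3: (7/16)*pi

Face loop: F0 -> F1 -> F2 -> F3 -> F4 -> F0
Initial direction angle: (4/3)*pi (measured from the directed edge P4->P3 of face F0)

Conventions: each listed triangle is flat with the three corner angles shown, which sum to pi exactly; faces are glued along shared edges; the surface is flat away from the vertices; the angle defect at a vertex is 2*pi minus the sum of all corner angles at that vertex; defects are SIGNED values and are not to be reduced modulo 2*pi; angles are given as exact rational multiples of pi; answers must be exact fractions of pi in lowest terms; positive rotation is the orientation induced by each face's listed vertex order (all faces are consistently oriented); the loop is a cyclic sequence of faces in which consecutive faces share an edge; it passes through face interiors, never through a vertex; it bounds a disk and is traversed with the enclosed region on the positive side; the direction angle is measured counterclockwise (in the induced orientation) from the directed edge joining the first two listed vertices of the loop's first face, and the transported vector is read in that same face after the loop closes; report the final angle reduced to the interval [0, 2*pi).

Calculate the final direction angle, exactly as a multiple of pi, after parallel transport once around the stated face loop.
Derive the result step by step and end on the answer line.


enclosed vertex P4: corner angles sum to (5/2)*pi, defect = 2*pi - (5/2)*pi = -pi/2
holonomy = initial angle + sum of enclosed defects (mod 2*pi), positive in the induced orientation
final angle = (4/3)*pi - pi/2 = (5/6)*pi (mod 2*pi)

Answer: final direction angle = (5/6)*pi


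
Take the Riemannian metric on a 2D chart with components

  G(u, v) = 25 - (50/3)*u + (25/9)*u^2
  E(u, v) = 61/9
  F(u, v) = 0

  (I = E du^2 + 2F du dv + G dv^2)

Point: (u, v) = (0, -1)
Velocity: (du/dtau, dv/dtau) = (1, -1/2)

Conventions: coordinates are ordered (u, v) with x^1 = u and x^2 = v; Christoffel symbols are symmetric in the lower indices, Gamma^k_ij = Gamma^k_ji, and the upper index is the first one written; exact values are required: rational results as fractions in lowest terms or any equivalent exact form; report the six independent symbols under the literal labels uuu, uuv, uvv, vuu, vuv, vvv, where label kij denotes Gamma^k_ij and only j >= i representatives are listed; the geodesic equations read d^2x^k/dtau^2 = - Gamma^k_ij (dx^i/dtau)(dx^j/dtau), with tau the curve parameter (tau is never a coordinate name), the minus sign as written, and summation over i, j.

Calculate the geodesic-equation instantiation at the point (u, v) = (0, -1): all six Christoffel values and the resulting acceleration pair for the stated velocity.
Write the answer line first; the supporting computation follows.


Answer: Gamma_uuu = 0, Gamma_uuv = 0, Gamma_uvv = 75/61, Gamma_vuu = 0, Gamma_vuv = -1/3, Gamma_vvv = 0; accelerations (d^2u/dtau^2, d^2v/dtau^2) = (-75/244, -1/3)

E = 61/9, F = 0, G = 25 at the point
E_u = 0, E_v = 0, F_u = 0, F_v = 0, G_u = -50/3, G_v = 0
EG - F^2 = 1525/9;  g^inv = (9/1525) * [[25, 0], [0, 61/9]]
first-kind symbols [ij,l] = (1/2)(d_i g_jl + d_j g_il - d_l g_ij): [uu,u] = E_u/2 = 0, [uu,v] = F_u - E_v/2 = 0, [uv,u] = E_v/2 = 0, [uv,v] = G_u/2 = -25/3, [vv,u] = F_v - G_u/2 = 25/3, [vv,v] = G_v/2 = 0
Gamma^u_ij = (G*[ij,u] - F*[ij,v])/(EG - F^2), Gamma^v_ij = (E*[ij,v] - F*[ij,u])/(EG - F^2)
Gamma_uuu = 0, Gamma_uuv = 0, Gamma_uvv = 75/61, Gamma_vuu = 0, Gamma_vuv = -1/3, Gamma_vvv = 0
d^2u/dtau^2 = -(Gamma_uuu*(1)^2 + 2*Gamma_uuv*(1)*(-1/2) + Gamma_uvv*(-1/2)^2) = -75/244
d^2v/dtau^2 = -(Gamma_vuu*(1)^2 + 2*Gamma_vuv*(1)*(-1/2) + Gamma_vvv*(-1/2)^2) = -1/3


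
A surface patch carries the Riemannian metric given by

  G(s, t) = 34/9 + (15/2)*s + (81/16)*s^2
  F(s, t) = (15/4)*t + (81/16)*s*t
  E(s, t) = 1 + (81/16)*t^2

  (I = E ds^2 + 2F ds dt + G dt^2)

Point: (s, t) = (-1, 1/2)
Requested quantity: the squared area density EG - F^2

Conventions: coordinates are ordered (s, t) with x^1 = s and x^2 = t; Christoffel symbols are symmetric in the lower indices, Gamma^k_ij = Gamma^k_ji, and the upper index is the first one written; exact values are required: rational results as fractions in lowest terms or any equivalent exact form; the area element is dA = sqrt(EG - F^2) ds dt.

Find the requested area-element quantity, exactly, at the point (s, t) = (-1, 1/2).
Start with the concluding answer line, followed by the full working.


Answer: EG - F^2 = 1501/576

E = 145/64, F = -21/32, G = 193/144; EG - F^2 = 1501/576


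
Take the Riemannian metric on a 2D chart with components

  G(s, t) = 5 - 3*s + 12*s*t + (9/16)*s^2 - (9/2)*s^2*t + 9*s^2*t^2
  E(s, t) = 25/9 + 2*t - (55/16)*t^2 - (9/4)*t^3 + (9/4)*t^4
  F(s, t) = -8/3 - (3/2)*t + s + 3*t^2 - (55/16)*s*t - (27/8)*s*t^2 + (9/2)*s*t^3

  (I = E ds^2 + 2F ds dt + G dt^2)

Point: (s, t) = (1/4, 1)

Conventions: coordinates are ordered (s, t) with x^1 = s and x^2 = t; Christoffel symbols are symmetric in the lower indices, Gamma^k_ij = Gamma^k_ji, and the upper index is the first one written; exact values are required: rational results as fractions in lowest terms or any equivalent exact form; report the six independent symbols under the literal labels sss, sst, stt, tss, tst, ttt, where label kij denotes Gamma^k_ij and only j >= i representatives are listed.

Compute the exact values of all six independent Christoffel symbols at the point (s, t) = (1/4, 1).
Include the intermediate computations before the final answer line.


E = 193/144, F = -287/192, G = 1937/256 at the point
E_s = 0, E_t = -21/8, F_s = -21/16, F_t = 341/64, G_s = 369/32, G_t = 123/32
EG - F^2 = 18217/2304;  g^inv = (2304/18217) * [[1937/256, 287/192], [287/192, 193/144]]
first-kind symbols [ij,l] = (1/2)(d_i g_jl + d_j g_il - d_l g_ij): [ss,s] = E_s/2 = 0, [ss,t] = F_s - E_t/2 = 0, [st,s] = E_t/2 = -21/16, [st,t] = G_s/2 = 369/64, [tt,s] = F_t - G_s/2 = -7/16, [tt,t] = G_t/2 = 123/64
Gamma^s_ij = (G*[ij,s] - F*[ij,t])/(EG - F^2), Gamma^t_ij = (E*[ij,t] - F*[ij,s])/(EG - F^2)

Answer: Gamma_sss = 0, Gamma_sst = -3024/18217, Gamma_stt = -1008/18217, Gamma_tss = 0, Gamma_tst = 13284/18217, Gamma_ttt = 4428/18217


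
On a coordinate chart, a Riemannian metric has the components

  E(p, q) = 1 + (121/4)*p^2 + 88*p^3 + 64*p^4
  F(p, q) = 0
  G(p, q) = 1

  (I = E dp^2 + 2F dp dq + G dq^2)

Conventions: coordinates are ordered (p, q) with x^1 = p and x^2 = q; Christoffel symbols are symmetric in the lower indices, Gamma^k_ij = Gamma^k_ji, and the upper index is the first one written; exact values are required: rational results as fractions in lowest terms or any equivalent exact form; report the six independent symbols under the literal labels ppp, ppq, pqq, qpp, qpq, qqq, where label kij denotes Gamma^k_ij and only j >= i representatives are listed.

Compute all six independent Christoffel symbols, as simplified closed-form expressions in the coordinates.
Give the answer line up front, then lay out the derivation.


Answer: Gamma_ppp = (512*p^3 + 528*p^2 + 121*p)/(256*p^4 + 352*p^3 + 121*p^2 + 4), Gamma_ppq = 0, Gamma_pqq = 0, Gamma_qpp = 0, Gamma_qpq = 0, Gamma_qqq = 0

E = 1 + (121/4)*p^2 + 88*p^3 + 64*p^4; F = 0; G = 1
Gamma^k_ij = (1/2) g^{kl} (d_i g_jl + d_j g_il - d_l g_ij), with g^inv = (1/(EG-F^2)) [[G, -F], [-F, E]]
first partials: E_p = (121/2)*p + 264*p^2 + 256*p^3, E_q = 0, F_p = 0, F_q = 0, G_p = 0, G_q = 0
D = EG - F^2 = 1 + (121/4)*p^2 + 88*p^3 + 64*p^4
expanded: Gamma^p_pp = (G E_p - 2F F_p + F E_q)/(2D), Gamma^p_pq = (G E_q - F G_p)/(2D), Gamma^p_qq = (2G F_q - G G_p - F G_q)/(2D), Gamma^q_pp = (2E F_p - E E_q - F E_p)/(2D), Gamma^q_pq = (E G_p - F E_q)/(2D), Gamma^q_qq = (E G_q - 2F F_q + F G_p)/(2D); substitute and cancel common factors


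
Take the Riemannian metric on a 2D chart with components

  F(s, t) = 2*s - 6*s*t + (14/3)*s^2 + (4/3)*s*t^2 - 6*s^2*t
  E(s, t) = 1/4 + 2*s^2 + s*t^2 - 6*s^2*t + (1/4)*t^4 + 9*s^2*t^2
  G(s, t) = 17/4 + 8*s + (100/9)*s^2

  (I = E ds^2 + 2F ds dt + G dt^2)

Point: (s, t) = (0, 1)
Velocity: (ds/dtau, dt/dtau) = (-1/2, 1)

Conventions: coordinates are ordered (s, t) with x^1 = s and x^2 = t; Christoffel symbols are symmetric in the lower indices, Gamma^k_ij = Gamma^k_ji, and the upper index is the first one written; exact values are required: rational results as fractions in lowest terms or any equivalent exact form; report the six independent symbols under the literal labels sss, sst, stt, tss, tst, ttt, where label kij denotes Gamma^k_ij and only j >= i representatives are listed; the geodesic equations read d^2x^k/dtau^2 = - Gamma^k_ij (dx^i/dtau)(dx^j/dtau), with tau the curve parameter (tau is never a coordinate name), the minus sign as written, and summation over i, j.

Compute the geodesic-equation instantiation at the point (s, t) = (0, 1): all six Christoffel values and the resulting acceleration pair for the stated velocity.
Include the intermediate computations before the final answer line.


E = 1/2, F = 0, G = 17/4 at the point
E_s = 1, E_t = 1, F_s = -8/3, F_t = 0, G_s = 8, G_t = 0
EG - F^2 = 17/8;  g^inv = (8/17) * [[17/4, 0], [0, 1/2]]
first-kind symbols [ij,l] = (1/2)(d_i g_jl + d_j g_il - d_l g_ij): [ss,s] = E_s/2 = 1/2, [ss,t] = F_s - E_t/2 = -19/6, [st,s] = E_t/2 = 1/2, [st,t] = G_s/2 = 4, [tt,s] = F_t - G_s/2 = -4, [tt,t] = G_t/2 = 0
Gamma^s_ij = (G*[ij,s] - F*[ij,t])/(EG - F^2), Gamma^t_ij = (E*[ij,t] - F*[ij,s])/(EG - F^2)
Gamma_sss = 1, Gamma_sst = 1, Gamma_stt = -8, Gamma_tss = -38/51, Gamma_tst = 16/17, Gamma_ttt = 0
d^2s/dtau^2 = -(Gamma_sss*(-1/2)^2 + 2*Gamma_sst*(-1/2)*(1) + Gamma_stt*(1)^2) = 35/4
d^2t/dtau^2 = -(Gamma_tss*(-1/2)^2 + 2*Gamma_tst*(-1/2)*(1) + Gamma_ttt*(1)^2) = 115/102

Answer: Gamma_sss = 1, Gamma_sst = 1, Gamma_stt = -8, Gamma_tss = -38/51, Gamma_tst = 16/17, Gamma_ttt = 0; accelerations (d^2s/dtau^2, d^2t/dtau^2) = (35/4, 115/102)
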